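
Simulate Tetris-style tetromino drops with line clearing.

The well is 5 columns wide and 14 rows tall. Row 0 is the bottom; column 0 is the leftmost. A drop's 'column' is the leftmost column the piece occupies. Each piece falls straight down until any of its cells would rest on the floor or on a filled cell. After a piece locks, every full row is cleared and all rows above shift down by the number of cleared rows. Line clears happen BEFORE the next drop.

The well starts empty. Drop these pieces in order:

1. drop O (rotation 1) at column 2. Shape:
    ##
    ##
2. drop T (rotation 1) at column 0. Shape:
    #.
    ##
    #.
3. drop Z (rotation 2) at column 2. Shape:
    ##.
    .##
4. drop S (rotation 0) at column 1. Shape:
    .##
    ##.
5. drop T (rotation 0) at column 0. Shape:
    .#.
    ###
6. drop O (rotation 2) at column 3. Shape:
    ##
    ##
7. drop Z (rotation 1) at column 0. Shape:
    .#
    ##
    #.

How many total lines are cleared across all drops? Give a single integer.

Drop 1: O rot1 at col 2 lands with bottom-row=0; cleared 0 line(s) (total 0); column heights now [0 0 2 2 0], max=2
Drop 2: T rot1 at col 0 lands with bottom-row=0; cleared 0 line(s) (total 0); column heights now [3 2 2 2 0], max=3
Drop 3: Z rot2 at col 2 lands with bottom-row=2; cleared 0 line(s) (total 0); column heights now [3 2 4 4 3], max=4
Drop 4: S rot0 at col 1 lands with bottom-row=4; cleared 0 line(s) (total 0); column heights now [3 5 6 6 3], max=6
Drop 5: T rot0 at col 0 lands with bottom-row=6; cleared 0 line(s) (total 0); column heights now [7 8 7 6 3], max=8
Drop 6: O rot2 at col 3 lands with bottom-row=6; cleared 1 line(s) (total 1); column heights now [3 7 6 7 7], max=7
Drop 7: Z rot1 at col 0 lands with bottom-row=6; cleared 0 line(s) (total 1); column heights now [8 9 6 7 7], max=9

Answer: 1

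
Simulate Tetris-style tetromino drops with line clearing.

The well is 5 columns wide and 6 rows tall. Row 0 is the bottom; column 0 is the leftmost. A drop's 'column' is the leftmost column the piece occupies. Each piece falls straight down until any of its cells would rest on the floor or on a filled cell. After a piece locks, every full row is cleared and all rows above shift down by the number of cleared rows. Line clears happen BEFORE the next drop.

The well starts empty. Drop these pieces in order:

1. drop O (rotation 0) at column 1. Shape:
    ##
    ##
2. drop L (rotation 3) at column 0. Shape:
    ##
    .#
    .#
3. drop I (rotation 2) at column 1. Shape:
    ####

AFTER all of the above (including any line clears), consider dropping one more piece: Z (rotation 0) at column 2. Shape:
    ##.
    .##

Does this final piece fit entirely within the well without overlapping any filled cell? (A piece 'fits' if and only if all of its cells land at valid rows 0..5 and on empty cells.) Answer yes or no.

Drop 1: O rot0 at col 1 lands with bottom-row=0; cleared 0 line(s) (total 0); column heights now [0 2 2 0 0], max=2
Drop 2: L rot3 at col 0 lands with bottom-row=2; cleared 0 line(s) (total 0); column heights now [5 5 2 0 0], max=5
Drop 3: I rot2 at col 1 lands with bottom-row=5; cleared 0 line(s) (total 0); column heights now [5 6 6 6 6], max=6
Test piece Z rot0 at col 2 (width 3): heights before test = [5 6 6 6 6]; fits = False

Answer: no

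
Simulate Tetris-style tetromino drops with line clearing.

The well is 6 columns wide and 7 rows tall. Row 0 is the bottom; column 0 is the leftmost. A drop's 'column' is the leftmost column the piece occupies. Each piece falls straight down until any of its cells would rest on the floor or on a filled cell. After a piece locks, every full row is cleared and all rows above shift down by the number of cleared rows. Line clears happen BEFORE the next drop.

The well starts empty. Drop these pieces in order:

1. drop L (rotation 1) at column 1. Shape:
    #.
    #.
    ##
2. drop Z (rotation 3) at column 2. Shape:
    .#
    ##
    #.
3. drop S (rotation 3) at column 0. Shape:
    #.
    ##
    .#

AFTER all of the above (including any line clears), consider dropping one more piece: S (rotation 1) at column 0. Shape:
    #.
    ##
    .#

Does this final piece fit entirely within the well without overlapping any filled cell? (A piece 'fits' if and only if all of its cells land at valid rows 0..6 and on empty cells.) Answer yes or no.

Answer: no

Derivation:
Drop 1: L rot1 at col 1 lands with bottom-row=0; cleared 0 line(s) (total 0); column heights now [0 3 1 0 0 0], max=3
Drop 2: Z rot3 at col 2 lands with bottom-row=1; cleared 0 line(s) (total 0); column heights now [0 3 3 4 0 0], max=4
Drop 3: S rot3 at col 0 lands with bottom-row=3; cleared 0 line(s) (total 0); column heights now [6 5 3 4 0 0], max=6
Test piece S rot1 at col 0 (width 2): heights before test = [6 5 3 4 0 0]; fits = False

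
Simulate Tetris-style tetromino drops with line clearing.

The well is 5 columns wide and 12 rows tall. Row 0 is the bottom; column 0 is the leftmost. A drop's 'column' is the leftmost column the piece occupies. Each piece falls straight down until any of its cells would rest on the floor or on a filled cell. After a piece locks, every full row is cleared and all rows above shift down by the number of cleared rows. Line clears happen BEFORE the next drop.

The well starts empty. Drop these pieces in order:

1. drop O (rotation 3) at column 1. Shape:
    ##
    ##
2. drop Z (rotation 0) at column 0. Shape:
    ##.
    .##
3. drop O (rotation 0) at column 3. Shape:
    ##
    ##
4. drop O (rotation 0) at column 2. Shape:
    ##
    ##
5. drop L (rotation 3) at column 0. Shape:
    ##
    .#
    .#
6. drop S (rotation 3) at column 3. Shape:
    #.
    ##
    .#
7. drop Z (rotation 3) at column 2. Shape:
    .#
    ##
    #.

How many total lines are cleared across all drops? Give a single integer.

Answer: 0

Derivation:
Drop 1: O rot3 at col 1 lands with bottom-row=0; cleared 0 line(s) (total 0); column heights now [0 2 2 0 0], max=2
Drop 2: Z rot0 at col 0 lands with bottom-row=2; cleared 0 line(s) (total 0); column heights now [4 4 3 0 0], max=4
Drop 3: O rot0 at col 3 lands with bottom-row=0; cleared 0 line(s) (total 0); column heights now [4 4 3 2 2], max=4
Drop 4: O rot0 at col 2 lands with bottom-row=3; cleared 0 line(s) (total 0); column heights now [4 4 5 5 2], max=5
Drop 5: L rot3 at col 0 lands with bottom-row=4; cleared 0 line(s) (total 0); column heights now [7 7 5 5 2], max=7
Drop 6: S rot3 at col 3 lands with bottom-row=4; cleared 0 line(s) (total 0); column heights now [7 7 5 7 6], max=7
Drop 7: Z rot3 at col 2 lands with bottom-row=6; cleared 0 line(s) (total 0); column heights now [7 7 8 9 6], max=9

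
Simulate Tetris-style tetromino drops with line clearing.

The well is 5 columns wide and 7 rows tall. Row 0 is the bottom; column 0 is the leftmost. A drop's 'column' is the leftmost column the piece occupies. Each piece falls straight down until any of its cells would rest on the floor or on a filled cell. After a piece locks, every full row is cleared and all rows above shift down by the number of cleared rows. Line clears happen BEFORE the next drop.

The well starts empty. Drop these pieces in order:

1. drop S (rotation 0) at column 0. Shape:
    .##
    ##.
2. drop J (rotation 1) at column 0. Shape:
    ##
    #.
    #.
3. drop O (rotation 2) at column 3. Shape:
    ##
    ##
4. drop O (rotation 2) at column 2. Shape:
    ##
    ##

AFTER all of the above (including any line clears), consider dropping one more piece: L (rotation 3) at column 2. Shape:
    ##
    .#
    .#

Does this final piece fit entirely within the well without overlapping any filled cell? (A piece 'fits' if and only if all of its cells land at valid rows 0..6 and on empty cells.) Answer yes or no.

Answer: yes

Derivation:
Drop 1: S rot0 at col 0 lands with bottom-row=0; cleared 0 line(s) (total 0); column heights now [1 2 2 0 0], max=2
Drop 2: J rot1 at col 0 lands with bottom-row=1; cleared 0 line(s) (total 0); column heights now [4 4 2 0 0], max=4
Drop 3: O rot2 at col 3 lands with bottom-row=0; cleared 1 line(s) (total 1); column heights now [3 3 0 1 1], max=3
Drop 4: O rot2 at col 2 lands with bottom-row=1; cleared 0 line(s) (total 1); column heights now [3 3 3 3 1], max=3
Test piece L rot3 at col 2 (width 2): heights before test = [3 3 3 3 1]; fits = True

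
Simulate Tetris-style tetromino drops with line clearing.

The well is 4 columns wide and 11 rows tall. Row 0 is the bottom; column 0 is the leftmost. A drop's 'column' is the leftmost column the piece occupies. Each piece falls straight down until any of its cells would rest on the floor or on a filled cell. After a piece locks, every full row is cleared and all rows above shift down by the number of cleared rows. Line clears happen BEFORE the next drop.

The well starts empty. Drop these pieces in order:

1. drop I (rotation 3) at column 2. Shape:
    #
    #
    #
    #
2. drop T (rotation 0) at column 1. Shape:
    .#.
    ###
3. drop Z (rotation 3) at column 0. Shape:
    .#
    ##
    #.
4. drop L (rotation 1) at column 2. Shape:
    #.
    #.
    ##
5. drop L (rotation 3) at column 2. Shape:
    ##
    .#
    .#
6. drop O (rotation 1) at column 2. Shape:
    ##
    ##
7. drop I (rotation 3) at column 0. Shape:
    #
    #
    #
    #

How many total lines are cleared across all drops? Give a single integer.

Answer: 2

Derivation:
Drop 1: I rot3 at col 2 lands with bottom-row=0; cleared 0 line(s) (total 0); column heights now [0 0 4 0], max=4
Drop 2: T rot0 at col 1 lands with bottom-row=4; cleared 0 line(s) (total 0); column heights now [0 5 6 5], max=6
Drop 3: Z rot3 at col 0 lands with bottom-row=4; cleared 1 line(s) (total 1); column heights now [5 6 5 0], max=6
Drop 4: L rot1 at col 2 lands with bottom-row=5; cleared 0 line(s) (total 1); column heights now [5 6 8 6], max=8
Drop 5: L rot3 at col 2 lands with bottom-row=6; cleared 0 line(s) (total 1); column heights now [5 6 9 9], max=9
Drop 6: O rot1 at col 2 lands with bottom-row=9; cleared 0 line(s) (total 1); column heights now [5 6 11 11], max=11
Drop 7: I rot3 at col 0 lands with bottom-row=5; cleared 1 line(s) (total 2); column heights now [8 5 10 10], max=10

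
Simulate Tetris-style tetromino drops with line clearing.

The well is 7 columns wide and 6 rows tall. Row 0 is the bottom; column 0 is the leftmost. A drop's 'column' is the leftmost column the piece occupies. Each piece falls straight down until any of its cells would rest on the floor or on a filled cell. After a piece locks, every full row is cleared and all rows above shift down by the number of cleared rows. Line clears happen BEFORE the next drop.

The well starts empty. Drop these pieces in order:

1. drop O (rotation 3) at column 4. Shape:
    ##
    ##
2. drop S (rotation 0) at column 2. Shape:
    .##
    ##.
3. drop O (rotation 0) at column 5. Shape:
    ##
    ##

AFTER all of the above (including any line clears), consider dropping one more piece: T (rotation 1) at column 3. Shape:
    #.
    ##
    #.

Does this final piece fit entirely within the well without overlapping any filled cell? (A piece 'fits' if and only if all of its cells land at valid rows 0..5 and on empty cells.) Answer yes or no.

Drop 1: O rot3 at col 4 lands with bottom-row=0; cleared 0 line(s) (total 0); column heights now [0 0 0 0 2 2 0], max=2
Drop 2: S rot0 at col 2 lands with bottom-row=1; cleared 0 line(s) (total 0); column heights now [0 0 2 3 3 2 0], max=3
Drop 3: O rot0 at col 5 lands with bottom-row=2; cleared 0 line(s) (total 0); column heights now [0 0 2 3 3 4 4], max=4
Test piece T rot1 at col 3 (width 2): heights before test = [0 0 2 3 3 4 4]; fits = True

Answer: yes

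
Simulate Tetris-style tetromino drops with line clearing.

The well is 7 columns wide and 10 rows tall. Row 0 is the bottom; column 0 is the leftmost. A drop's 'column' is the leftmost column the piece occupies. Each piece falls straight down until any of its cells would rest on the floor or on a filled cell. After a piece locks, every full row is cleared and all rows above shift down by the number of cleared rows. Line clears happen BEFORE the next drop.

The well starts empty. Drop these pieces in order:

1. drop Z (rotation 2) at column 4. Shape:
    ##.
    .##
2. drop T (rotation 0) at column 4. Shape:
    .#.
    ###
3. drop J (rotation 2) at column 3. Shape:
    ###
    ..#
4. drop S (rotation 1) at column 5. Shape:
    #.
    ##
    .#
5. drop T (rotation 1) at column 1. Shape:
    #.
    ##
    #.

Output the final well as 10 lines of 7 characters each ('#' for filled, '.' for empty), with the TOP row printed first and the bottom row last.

Drop 1: Z rot2 at col 4 lands with bottom-row=0; cleared 0 line(s) (total 0); column heights now [0 0 0 0 2 2 1], max=2
Drop 2: T rot0 at col 4 lands with bottom-row=2; cleared 0 line(s) (total 0); column heights now [0 0 0 0 3 4 3], max=4
Drop 3: J rot2 at col 3 lands with bottom-row=4; cleared 0 line(s) (total 0); column heights now [0 0 0 6 6 6 3], max=6
Drop 4: S rot1 at col 5 lands with bottom-row=5; cleared 0 line(s) (total 0); column heights now [0 0 0 6 6 8 7], max=8
Drop 5: T rot1 at col 1 lands with bottom-row=0; cleared 0 line(s) (total 0); column heights now [0 3 2 6 6 8 7], max=8

Answer: .......
.......
.....#.
.....##
...####
.....#.
.....#.
.#..###
.##.##.
.#...##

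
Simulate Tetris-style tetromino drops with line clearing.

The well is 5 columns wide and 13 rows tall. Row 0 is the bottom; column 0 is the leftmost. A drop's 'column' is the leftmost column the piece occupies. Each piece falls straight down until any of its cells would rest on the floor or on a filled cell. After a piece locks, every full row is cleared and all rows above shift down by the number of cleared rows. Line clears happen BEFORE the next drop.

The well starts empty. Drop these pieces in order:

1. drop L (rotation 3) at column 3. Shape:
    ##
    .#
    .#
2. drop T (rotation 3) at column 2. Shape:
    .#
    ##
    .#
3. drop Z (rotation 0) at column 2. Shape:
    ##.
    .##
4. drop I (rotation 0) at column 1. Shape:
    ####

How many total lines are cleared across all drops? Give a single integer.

Answer: 0

Derivation:
Drop 1: L rot3 at col 3 lands with bottom-row=0; cleared 0 line(s) (total 0); column heights now [0 0 0 3 3], max=3
Drop 2: T rot3 at col 2 lands with bottom-row=3; cleared 0 line(s) (total 0); column heights now [0 0 5 6 3], max=6
Drop 3: Z rot0 at col 2 lands with bottom-row=6; cleared 0 line(s) (total 0); column heights now [0 0 8 8 7], max=8
Drop 4: I rot0 at col 1 lands with bottom-row=8; cleared 0 line(s) (total 0); column heights now [0 9 9 9 9], max=9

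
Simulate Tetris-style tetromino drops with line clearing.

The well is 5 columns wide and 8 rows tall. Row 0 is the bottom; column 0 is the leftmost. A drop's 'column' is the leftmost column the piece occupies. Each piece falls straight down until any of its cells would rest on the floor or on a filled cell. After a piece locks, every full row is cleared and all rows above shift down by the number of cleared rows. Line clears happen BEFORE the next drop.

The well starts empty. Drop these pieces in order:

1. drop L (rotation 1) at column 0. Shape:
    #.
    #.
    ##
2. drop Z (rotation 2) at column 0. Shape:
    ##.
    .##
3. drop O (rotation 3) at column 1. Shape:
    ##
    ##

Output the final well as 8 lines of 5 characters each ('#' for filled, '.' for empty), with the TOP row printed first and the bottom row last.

Answer: .....
.....
.##..
.##..
##...
###..
#....
##...

Derivation:
Drop 1: L rot1 at col 0 lands with bottom-row=0; cleared 0 line(s) (total 0); column heights now [3 1 0 0 0], max=3
Drop 2: Z rot2 at col 0 lands with bottom-row=2; cleared 0 line(s) (total 0); column heights now [4 4 3 0 0], max=4
Drop 3: O rot3 at col 1 lands with bottom-row=4; cleared 0 line(s) (total 0); column heights now [4 6 6 0 0], max=6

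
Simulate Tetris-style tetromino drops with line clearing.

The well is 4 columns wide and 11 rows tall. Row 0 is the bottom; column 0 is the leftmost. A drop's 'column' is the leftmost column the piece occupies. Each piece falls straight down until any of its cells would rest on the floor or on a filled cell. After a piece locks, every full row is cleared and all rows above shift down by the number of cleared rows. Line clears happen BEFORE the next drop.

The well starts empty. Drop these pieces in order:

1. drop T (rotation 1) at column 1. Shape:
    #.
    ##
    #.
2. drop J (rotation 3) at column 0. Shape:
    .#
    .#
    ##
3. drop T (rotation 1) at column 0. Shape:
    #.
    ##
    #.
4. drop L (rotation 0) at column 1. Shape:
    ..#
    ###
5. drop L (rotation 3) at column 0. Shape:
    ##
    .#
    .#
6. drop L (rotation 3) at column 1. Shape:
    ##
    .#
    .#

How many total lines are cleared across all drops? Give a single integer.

Answer: 1

Derivation:
Drop 1: T rot1 at col 1 lands with bottom-row=0; cleared 0 line(s) (total 0); column heights now [0 3 2 0], max=3
Drop 2: J rot3 at col 0 lands with bottom-row=3; cleared 0 line(s) (total 0); column heights now [4 6 2 0], max=6
Drop 3: T rot1 at col 0 lands with bottom-row=5; cleared 0 line(s) (total 0); column heights now [8 7 2 0], max=8
Drop 4: L rot0 at col 1 lands with bottom-row=7; cleared 1 line(s) (total 1); column heights now [7 7 2 8], max=8
Drop 5: L rot3 at col 0 lands with bottom-row=7; cleared 0 line(s) (total 1); column heights now [10 10 2 8], max=10
Drop 6: L rot3 at col 1 lands with bottom-row=8; cleared 0 line(s) (total 1); column heights now [10 11 11 8], max=11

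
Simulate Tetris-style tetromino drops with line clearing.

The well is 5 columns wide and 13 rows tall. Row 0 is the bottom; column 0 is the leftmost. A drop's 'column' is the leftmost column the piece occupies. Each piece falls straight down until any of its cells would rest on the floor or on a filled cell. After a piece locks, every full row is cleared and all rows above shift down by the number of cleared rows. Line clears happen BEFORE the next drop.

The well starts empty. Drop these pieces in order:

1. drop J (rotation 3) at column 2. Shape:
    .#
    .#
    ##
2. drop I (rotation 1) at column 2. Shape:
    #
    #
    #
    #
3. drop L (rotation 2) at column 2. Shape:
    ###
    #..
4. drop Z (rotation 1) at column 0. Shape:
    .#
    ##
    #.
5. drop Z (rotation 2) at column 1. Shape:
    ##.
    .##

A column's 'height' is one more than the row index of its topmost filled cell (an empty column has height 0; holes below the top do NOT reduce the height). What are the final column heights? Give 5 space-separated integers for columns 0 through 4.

Drop 1: J rot3 at col 2 lands with bottom-row=0; cleared 0 line(s) (total 0); column heights now [0 0 1 3 0], max=3
Drop 2: I rot1 at col 2 lands with bottom-row=1; cleared 0 line(s) (total 0); column heights now [0 0 5 3 0], max=5
Drop 3: L rot2 at col 2 lands with bottom-row=5; cleared 0 line(s) (total 0); column heights now [0 0 7 7 7], max=7
Drop 4: Z rot1 at col 0 lands with bottom-row=0; cleared 0 line(s) (total 0); column heights now [2 3 7 7 7], max=7
Drop 5: Z rot2 at col 1 lands with bottom-row=7; cleared 0 line(s) (total 0); column heights now [2 9 9 8 7], max=9

Answer: 2 9 9 8 7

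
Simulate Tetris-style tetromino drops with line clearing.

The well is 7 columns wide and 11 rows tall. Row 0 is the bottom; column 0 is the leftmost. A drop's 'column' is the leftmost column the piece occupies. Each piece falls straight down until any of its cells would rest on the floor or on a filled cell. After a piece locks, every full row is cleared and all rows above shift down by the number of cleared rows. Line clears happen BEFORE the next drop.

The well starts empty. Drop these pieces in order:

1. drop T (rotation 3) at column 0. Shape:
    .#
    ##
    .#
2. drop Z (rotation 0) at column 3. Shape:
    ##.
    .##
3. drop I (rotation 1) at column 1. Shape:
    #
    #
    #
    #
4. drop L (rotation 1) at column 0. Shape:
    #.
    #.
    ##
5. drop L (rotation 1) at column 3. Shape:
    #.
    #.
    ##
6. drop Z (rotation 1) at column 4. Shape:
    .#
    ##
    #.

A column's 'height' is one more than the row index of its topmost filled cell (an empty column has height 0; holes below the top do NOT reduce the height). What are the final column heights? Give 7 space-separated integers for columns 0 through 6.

Drop 1: T rot3 at col 0 lands with bottom-row=0; cleared 0 line(s) (total 0); column heights now [2 3 0 0 0 0 0], max=3
Drop 2: Z rot0 at col 3 lands with bottom-row=0; cleared 0 line(s) (total 0); column heights now [2 3 0 2 2 1 0], max=3
Drop 3: I rot1 at col 1 lands with bottom-row=3; cleared 0 line(s) (total 0); column heights now [2 7 0 2 2 1 0], max=7
Drop 4: L rot1 at col 0 lands with bottom-row=7; cleared 0 line(s) (total 0); column heights now [10 8 0 2 2 1 0], max=10
Drop 5: L rot1 at col 3 lands with bottom-row=2; cleared 0 line(s) (total 0); column heights now [10 8 0 5 3 1 0], max=10
Drop 6: Z rot1 at col 4 lands with bottom-row=3; cleared 0 line(s) (total 0); column heights now [10 8 0 5 5 6 0], max=10

Answer: 10 8 0 5 5 6 0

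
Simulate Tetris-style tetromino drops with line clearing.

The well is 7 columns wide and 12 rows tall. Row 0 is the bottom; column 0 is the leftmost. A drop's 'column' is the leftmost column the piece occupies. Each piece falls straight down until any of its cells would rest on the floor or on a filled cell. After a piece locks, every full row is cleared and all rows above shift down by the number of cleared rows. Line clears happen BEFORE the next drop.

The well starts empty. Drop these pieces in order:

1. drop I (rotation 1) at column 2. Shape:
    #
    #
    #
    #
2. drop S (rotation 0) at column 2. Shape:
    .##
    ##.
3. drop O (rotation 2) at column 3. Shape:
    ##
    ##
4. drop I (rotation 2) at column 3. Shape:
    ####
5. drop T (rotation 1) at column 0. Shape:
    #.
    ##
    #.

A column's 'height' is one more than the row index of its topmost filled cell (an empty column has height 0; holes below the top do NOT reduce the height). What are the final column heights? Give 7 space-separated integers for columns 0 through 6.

Answer: 3 2 5 9 9 9 9

Derivation:
Drop 1: I rot1 at col 2 lands with bottom-row=0; cleared 0 line(s) (total 0); column heights now [0 0 4 0 0 0 0], max=4
Drop 2: S rot0 at col 2 lands with bottom-row=4; cleared 0 line(s) (total 0); column heights now [0 0 5 6 6 0 0], max=6
Drop 3: O rot2 at col 3 lands with bottom-row=6; cleared 0 line(s) (total 0); column heights now [0 0 5 8 8 0 0], max=8
Drop 4: I rot2 at col 3 lands with bottom-row=8; cleared 0 line(s) (total 0); column heights now [0 0 5 9 9 9 9], max=9
Drop 5: T rot1 at col 0 lands with bottom-row=0; cleared 0 line(s) (total 0); column heights now [3 2 5 9 9 9 9], max=9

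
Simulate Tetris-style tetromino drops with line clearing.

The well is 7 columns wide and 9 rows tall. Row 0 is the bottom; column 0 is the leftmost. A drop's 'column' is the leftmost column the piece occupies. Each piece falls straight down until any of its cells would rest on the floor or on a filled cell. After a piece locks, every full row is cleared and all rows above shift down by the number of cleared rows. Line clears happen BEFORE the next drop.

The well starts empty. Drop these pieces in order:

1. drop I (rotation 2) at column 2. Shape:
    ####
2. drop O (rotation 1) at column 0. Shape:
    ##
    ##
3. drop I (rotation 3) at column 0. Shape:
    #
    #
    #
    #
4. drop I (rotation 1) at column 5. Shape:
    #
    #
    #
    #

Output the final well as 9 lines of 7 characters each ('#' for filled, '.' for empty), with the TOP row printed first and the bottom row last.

Answer: .......
.......
.......
#......
#....#.
#....#.
#....#.
##...#.
######.

Derivation:
Drop 1: I rot2 at col 2 lands with bottom-row=0; cleared 0 line(s) (total 0); column heights now [0 0 1 1 1 1 0], max=1
Drop 2: O rot1 at col 0 lands with bottom-row=0; cleared 0 line(s) (total 0); column heights now [2 2 1 1 1 1 0], max=2
Drop 3: I rot3 at col 0 lands with bottom-row=2; cleared 0 line(s) (total 0); column heights now [6 2 1 1 1 1 0], max=6
Drop 4: I rot1 at col 5 lands with bottom-row=1; cleared 0 line(s) (total 0); column heights now [6 2 1 1 1 5 0], max=6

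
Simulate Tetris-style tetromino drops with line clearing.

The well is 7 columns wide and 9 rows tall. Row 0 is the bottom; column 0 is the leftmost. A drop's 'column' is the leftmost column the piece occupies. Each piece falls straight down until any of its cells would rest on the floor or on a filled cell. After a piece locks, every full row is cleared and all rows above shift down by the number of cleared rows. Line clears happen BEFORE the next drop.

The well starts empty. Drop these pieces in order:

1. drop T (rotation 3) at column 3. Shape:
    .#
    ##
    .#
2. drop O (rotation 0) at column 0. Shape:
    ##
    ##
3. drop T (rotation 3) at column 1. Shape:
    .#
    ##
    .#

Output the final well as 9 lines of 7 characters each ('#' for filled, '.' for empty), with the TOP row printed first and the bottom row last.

Drop 1: T rot3 at col 3 lands with bottom-row=0; cleared 0 line(s) (total 0); column heights now [0 0 0 2 3 0 0], max=3
Drop 2: O rot0 at col 0 lands with bottom-row=0; cleared 0 line(s) (total 0); column heights now [2 2 0 2 3 0 0], max=3
Drop 3: T rot3 at col 1 lands with bottom-row=1; cleared 0 line(s) (total 0); column heights now [2 3 4 2 3 0 0], max=4

Answer: .......
.......
.......
.......
.......
..#....
.##.#..
#####..
##..#..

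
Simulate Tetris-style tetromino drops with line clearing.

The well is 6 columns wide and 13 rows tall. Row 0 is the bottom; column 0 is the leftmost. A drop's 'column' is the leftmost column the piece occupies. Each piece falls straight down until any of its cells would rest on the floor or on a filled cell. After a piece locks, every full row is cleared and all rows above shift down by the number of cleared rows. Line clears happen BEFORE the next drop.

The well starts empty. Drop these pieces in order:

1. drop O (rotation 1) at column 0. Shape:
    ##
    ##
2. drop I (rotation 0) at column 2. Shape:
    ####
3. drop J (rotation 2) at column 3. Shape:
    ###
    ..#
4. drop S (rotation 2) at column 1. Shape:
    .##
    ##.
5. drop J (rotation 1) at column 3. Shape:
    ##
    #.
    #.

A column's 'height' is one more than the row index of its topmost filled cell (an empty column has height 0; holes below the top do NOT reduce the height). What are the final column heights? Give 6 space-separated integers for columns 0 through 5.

Answer: 1 2 3 6 6 2

Derivation:
Drop 1: O rot1 at col 0 lands with bottom-row=0; cleared 0 line(s) (total 0); column heights now [2 2 0 0 0 0], max=2
Drop 2: I rot0 at col 2 lands with bottom-row=0; cleared 1 line(s) (total 1); column heights now [1 1 0 0 0 0], max=1
Drop 3: J rot2 at col 3 lands with bottom-row=0; cleared 0 line(s) (total 1); column heights now [1 1 0 2 2 2], max=2
Drop 4: S rot2 at col 1 lands with bottom-row=1; cleared 0 line(s) (total 1); column heights now [1 2 3 3 2 2], max=3
Drop 5: J rot1 at col 3 lands with bottom-row=3; cleared 0 line(s) (total 1); column heights now [1 2 3 6 6 2], max=6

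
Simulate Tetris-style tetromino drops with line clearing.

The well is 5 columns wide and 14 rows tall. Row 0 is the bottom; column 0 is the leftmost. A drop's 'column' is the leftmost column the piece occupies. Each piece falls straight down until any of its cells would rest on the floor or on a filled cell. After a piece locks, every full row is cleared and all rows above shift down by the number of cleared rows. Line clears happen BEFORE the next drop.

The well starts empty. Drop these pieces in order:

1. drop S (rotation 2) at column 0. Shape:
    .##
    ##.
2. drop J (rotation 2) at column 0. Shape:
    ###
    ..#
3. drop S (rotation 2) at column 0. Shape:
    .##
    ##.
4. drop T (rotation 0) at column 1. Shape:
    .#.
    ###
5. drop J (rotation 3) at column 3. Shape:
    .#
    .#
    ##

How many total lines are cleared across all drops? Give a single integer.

Answer: 0

Derivation:
Drop 1: S rot2 at col 0 lands with bottom-row=0; cleared 0 line(s) (total 0); column heights now [1 2 2 0 0], max=2
Drop 2: J rot2 at col 0 lands with bottom-row=2; cleared 0 line(s) (total 0); column heights now [4 4 4 0 0], max=4
Drop 3: S rot2 at col 0 lands with bottom-row=4; cleared 0 line(s) (total 0); column heights now [5 6 6 0 0], max=6
Drop 4: T rot0 at col 1 lands with bottom-row=6; cleared 0 line(s) (total 0); column heights now [5 7 8 7 0], max=8
Drop 5: J rot3 at col 3 lands with bottom-row=7; cleared 0 line(s) (total 0); column heights now [5 7 8 8 10], max=10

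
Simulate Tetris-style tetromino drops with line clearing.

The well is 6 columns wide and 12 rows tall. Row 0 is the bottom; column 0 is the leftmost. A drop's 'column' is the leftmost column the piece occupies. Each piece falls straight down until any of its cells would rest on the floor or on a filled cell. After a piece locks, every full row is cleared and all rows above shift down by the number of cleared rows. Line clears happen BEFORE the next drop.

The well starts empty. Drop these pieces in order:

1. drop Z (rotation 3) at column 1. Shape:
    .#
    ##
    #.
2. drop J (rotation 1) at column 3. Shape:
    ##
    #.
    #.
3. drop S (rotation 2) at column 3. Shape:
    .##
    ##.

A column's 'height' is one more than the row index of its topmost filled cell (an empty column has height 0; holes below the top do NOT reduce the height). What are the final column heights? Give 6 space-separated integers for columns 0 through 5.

Answer: 0 2 3 4 5 5

Derivation:
Drop 1: Z rot3 at col 1 lands with bottom-row=0; cleared 0 line(s) (total 0); column heights now [0 2 3 0 0 0], max=3
Drop 2: J rot1 at col 3 lands with bottom-row=0; cleared 0 line(s) (total 0); column heights now [0 2 3 3 3 0], max=3
Drop 3: S rot2 at col 3 lands with bottom-row=3; cleared 0 line(s) (total 0); column heights now [0 2 3 4 5 5], max=5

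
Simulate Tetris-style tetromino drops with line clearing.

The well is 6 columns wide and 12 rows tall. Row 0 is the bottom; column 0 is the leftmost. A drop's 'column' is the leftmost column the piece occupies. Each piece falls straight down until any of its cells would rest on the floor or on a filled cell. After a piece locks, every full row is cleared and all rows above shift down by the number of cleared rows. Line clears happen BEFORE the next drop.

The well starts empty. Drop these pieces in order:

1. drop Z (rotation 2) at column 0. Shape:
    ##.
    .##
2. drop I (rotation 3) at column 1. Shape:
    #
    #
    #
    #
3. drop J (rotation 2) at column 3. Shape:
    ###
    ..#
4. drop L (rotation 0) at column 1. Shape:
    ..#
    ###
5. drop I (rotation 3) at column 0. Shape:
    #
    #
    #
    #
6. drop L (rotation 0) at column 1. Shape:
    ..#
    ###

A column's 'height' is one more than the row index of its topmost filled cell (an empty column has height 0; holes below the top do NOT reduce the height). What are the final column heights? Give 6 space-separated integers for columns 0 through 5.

Answer: 6 9 9 10 2 2

Derivation:
Drop 1: Z rot2 at col 0 lands with bottom-row=0; cleared 0 line(s) (total 0); column heights now [2 2 1 0 0 0], max=2
Drop 2: I rot3 at col 1 lands with bottom-row=2; cleared 0 line(s) (total 0); column heights now [2 6 1 0 0 0], max=6
Drop 3: J rot2 at col 3 lands with bottom-row=0; cleared 0 line(s) (total 0); column heights now [2 6 1 2 2 2], max=6
Drop 4: L rot0 at col 1 lands with bottom-row=6; cleared 0 line(s) (total 0); column heights now [2 7 7 8 2 2], max=8
Drop 5: I rot3 at col 0 lands with bottom-row=2; cleared 0 line(s) (total 0); column heights now [6 7 7 8 2 2], max=8
Drop 6: L rot0 at col 1 lands with bottom-row=8; cleared 0 line(s) (total 0); column heights now [6 9 9 10 2 2], max=10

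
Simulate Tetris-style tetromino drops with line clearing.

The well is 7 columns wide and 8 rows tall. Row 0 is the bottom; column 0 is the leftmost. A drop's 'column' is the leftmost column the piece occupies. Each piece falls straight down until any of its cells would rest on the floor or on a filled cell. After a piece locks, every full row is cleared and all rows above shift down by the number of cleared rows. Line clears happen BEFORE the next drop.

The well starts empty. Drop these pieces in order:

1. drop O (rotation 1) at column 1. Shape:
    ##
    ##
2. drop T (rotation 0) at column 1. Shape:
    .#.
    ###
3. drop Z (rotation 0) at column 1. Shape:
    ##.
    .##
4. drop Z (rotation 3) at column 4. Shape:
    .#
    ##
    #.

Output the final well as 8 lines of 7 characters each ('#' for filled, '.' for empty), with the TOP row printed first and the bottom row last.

Drop 1: O rot1 at col 1 lands with bottom-row=0; cleared 0 line(s) (total 0); column heights now [0 2 2 0 0 0 0], max=2
Drop 2: T rot0 at col 1 lands with bottom-row=2; cleared 0 line(s) (total 0); column heights now [0 3 4 3 0 0 0], max=4
Drop 3: Z rot0 at col 1 lands with bottom-row=4; cleared 0 line(s) (total 0); column heights now [0 6 6 5 0 0 0], max=6
Drop 4: Z rot3 at col 4 lands with bottom-row=0; cleared 0 line(s) (total 0); column heights now [0 6 6 5 2 3 0], max=6

Answer: .......
.......
.##....
..##...
..#....
.###.#.
.##.##.
.##.#..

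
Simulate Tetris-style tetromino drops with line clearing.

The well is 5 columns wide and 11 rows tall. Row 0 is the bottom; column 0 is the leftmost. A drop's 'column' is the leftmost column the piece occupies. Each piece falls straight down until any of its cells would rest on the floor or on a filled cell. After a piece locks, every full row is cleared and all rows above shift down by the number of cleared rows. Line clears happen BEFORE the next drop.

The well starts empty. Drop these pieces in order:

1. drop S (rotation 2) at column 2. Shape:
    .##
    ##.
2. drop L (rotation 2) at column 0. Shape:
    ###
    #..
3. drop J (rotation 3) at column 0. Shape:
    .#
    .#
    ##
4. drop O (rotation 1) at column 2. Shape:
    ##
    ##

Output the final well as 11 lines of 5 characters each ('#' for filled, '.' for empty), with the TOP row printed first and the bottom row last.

Answer: .....
.....
.....
.....
.....
.....
.....
.#...
.###.
####.
#.##.

Derivation:
Drop 1: S rot2 at col 2 lands with bottom-row=0; cleared 0 line(s) (total 0); column heights now [0 0 1 2 2], max=2
Drop 2: L rot2 at col 0 lands with bottom-row=0; cleared 1 line(s) (total 1); column heights now [1 0 1 1 0], max=1
Drop 3: J rot3 at col 0 lands with bottom-row=1; cleared 0 line(s) (total 1); column heights now [2 4 1 1 0], max=4
Drop 4: O rot1 at col 2 lands with bottom-row=1; cleared 0 line(s) (total 1); column heights now [2 4 3 3 0], max=4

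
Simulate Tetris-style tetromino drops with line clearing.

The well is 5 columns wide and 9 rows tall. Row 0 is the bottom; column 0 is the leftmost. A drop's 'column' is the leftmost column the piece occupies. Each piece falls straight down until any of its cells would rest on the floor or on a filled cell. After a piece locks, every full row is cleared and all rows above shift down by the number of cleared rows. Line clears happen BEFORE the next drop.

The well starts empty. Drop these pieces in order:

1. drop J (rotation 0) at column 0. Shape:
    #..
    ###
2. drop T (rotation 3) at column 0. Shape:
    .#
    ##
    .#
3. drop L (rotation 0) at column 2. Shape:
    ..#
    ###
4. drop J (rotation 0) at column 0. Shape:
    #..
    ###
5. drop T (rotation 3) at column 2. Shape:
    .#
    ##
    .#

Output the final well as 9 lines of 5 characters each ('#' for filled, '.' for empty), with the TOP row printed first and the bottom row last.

Answer: .....
.....
.....
...#.
#.##.
####.
.#...
##..#
###..

Derivation:
Drop 1: J rot0 at col 0 lands with bottom-row=0; cleared 0 line(s) (total 0); column heights now [2 1 1 0 0], max=2
Drop 2: T rot3 at col 0 lands with bottom-row=1; cleared 0 line(s) (total 0); column heights now [3 4 1 0 0], max=4
Drop 3: L rot0 at col 2 lands with bottom-row=1; cleared 1 line(s) (total 1); column heights now [2 3 1 0 2], max=3
Drop 4: J rot0 at col 0 lands with bottom-row=3; cleared 0 line(s) (total 1); column heights now [5 4 4 0 2], max=5
Drop 5: T rot3 at col 2 lands with bottom-row=3; cleared 0 line(s) (total 1); column heights now [5 4 5 6 2], max=6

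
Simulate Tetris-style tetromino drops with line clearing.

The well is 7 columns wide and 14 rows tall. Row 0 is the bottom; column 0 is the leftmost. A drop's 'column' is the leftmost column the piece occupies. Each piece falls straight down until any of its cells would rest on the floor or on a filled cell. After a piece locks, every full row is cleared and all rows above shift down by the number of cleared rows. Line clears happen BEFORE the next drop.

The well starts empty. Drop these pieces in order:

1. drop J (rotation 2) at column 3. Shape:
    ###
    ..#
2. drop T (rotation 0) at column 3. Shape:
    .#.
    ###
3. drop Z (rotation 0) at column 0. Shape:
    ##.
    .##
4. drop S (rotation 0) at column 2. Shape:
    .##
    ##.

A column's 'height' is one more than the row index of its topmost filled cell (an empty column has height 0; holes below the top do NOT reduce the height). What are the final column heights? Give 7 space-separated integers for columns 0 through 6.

Drop 1: J rot2 at col 3 lands with bottom-row=0; cleared 0 line(s) (total 0); column heights now [0 0 0 2 2 2 0], max=2
Drop 2: T rot0 at col 3 lands with bottom-row=2; cleared 0 line(s) (total 0); column heights now [0 0 0 3 4 3 0], max=4
Drop 3: Z rot0 at col 0 lands with bottom-row=0; cleared 0 line(s) (total 0); column heights now [2 2 1 3 4 3 0], max=4
Drop 4: S rot0 at col 2 lands with bottom-row=3; cleared 0 line(s) (total 0); column heights now [2 2 4 5 5 3 0], max=5

Answer: 2 2 4 5 5 3 0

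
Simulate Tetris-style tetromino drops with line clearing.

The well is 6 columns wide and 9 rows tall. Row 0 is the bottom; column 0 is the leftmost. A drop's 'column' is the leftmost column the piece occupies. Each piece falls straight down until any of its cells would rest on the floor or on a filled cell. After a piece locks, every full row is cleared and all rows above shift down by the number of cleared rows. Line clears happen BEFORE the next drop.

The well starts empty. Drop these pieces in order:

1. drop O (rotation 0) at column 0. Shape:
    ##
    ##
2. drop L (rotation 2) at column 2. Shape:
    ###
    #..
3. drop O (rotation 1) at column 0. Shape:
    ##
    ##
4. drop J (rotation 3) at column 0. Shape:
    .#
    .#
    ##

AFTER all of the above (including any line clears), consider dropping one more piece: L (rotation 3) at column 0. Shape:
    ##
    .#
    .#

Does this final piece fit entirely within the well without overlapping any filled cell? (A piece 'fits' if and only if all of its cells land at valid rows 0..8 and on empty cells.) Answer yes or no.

Drop 1: O rot0 at col 0 lands with bottom-row=0; cleared 0 line(s) (total 0); column heights now [2 2 0 0 0 0], max=2
Drop 2: L rot2 at col 2 lands with bottom-row=0; cleared 0 line(s) (total 0); column heights now [2 2 2 2 2 0], max=2
Drop 3: O rot1 at col 0 lands with bottom-row=2; cleared 0 line(s) (total 0); column heights now [4 4 2 2 2 0], max=4
Drop 4: J rot3 at col 0 lands with bottom-row=4; cleared 0 line(s) (total 0); column heights now [5 7 2 2 2 0], max=7
Test piece L rot3 at col 0 (width 2): heights before test = [5 7 2 2 2 0]; fits = False

Answer: no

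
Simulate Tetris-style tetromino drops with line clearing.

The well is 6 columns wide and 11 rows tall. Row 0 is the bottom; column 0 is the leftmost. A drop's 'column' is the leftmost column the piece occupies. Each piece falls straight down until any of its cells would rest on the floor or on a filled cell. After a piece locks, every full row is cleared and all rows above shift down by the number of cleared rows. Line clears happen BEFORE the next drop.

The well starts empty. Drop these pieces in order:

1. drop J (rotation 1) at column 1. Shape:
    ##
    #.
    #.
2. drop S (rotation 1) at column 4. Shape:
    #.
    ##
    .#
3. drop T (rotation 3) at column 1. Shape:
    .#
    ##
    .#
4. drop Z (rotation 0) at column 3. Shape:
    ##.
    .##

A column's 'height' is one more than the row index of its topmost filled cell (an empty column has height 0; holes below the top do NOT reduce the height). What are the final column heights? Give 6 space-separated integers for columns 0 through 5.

Drop 1: J rot1 at col 1 lands with bottom-row=0; cleared 0 line(s) (total 0); column heights now [0 3 3 0 0 0], max=3
Drop 2: S rot1 at col 4 lands with bottom-row=0; cleared 0 line(s) (total 0); column heights now [0 3 3 0 3 2], max=3
Drop 3: T rot3 at col 1 lands with bottom-row=3; cleared 0 line(s) (total 0); column heights now [0 5 6 0 3 2], max=6
Drop 4: Z rot0 at col 3 lands with bottom-row=3; cleared 0 line(s) (total 0); column heights now [0 5 6 5 5 4], max=6

Answer: 0 5 6 5 5 4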